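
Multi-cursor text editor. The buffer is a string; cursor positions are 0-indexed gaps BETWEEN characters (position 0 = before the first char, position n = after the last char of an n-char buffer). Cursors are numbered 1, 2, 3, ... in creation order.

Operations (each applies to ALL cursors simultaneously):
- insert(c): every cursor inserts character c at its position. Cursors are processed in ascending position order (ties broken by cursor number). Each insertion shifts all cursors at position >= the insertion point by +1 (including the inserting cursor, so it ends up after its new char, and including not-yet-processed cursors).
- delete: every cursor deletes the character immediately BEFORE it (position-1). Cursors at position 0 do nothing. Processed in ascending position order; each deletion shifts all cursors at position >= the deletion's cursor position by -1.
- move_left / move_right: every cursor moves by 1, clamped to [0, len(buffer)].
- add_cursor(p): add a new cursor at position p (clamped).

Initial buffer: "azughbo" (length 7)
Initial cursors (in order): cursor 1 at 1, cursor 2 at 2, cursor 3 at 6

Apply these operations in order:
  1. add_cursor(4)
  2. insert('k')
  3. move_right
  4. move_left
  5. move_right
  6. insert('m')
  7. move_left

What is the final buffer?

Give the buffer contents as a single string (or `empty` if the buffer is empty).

After op 1 (add_cursor(4)): buffer="azughbo" (len 7), cursors c1@1 c2@2 c4@4 c3@6, authorship .......
After op 2 (insert('k')): buffer="akzkugkhbko" (len 11), cursors c1@2 c2@4 c4@7 c3@10, authorship .1.2..4..3.
After op 3 (move_right): buffer="akzkugkhbko" (len 11), cursors c1@3 c2@5 c4@8 c3@11, authorship .1.2..4..3.
After op 4 (move_left): buffer="akzkugkhbko" (len 11), cursors c1@2 c2@4 c4@7 c3@10, authorship .1.2..4..3.
After op 5 (move_right): buffer="akzkugkhbko" (len 11), cursors c1@3 c2@5 c4@8 c3@11, authorship .1.2..4..3.
After op 6 (insert('m')): buffer="akzmkumgkhmbkom" (len 15), cursors c1@4 c2@7 c4@11 c3@15, authorship .1.12.2.4.4.3.3
After op 7 (move_left): buffer="akzmkumgkhmbkom" (len 15), cursors c1@3 c2@6 c4@10 c3@14, authorship .1.12.2.4.4.3.3

Answer: akzmkumgkhmbkom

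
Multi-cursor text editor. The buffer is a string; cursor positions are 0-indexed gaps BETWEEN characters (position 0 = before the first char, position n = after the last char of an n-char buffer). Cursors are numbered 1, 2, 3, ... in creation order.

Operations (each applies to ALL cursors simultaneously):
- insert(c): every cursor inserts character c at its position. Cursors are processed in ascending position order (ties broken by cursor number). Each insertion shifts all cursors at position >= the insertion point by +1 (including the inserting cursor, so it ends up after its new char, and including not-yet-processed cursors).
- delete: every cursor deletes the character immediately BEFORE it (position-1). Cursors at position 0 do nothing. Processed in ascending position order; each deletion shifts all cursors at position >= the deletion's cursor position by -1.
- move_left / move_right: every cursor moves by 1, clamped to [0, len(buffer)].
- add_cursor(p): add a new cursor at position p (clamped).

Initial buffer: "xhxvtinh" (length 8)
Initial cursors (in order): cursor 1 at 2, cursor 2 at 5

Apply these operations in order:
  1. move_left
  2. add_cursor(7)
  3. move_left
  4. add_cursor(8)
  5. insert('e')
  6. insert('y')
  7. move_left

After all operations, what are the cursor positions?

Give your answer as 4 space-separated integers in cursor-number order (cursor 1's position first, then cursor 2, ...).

Answer: 1 6 11 15

Derivation:
After op 1 (move_left): buffer="xhxvtinh" (len 8), cursors c1@1 c2@4, authorship ........
After op 2 (add_cursor(7)): buffer="xhxvtinh" (len 8), cursors c1@1 c2@4 c3@7, authorship ........
After op 3 (move_left): buffer="xhxvtinh" (len 8), cursors c1@0 c2@3 c3@6, authorship ........
After op 4 (add_cursor(8)): buffer="xhxvtinh" (len 8), cursors c1@0 c2@3 c3@6 c4@8, authorship ........
After op 5 (insert('e')): buffer="exhxevtienhe" (len 12), cursors c1@1 c2@5 c3@9 c4@12, authorship 1...2...3..4
After op 6 (insert('y')): buffer="eyxhxeyvtieynhey" (len 16), cursors c1@2 c2@7 c3@12 c4@16, authorship 11...22...33..44
After op 7 (move_left): buffer="eyxhxeyvtieynhey" (len 16), cursors c1@1 c2@6 c3@11 c4@15, authorship 11...22...33..44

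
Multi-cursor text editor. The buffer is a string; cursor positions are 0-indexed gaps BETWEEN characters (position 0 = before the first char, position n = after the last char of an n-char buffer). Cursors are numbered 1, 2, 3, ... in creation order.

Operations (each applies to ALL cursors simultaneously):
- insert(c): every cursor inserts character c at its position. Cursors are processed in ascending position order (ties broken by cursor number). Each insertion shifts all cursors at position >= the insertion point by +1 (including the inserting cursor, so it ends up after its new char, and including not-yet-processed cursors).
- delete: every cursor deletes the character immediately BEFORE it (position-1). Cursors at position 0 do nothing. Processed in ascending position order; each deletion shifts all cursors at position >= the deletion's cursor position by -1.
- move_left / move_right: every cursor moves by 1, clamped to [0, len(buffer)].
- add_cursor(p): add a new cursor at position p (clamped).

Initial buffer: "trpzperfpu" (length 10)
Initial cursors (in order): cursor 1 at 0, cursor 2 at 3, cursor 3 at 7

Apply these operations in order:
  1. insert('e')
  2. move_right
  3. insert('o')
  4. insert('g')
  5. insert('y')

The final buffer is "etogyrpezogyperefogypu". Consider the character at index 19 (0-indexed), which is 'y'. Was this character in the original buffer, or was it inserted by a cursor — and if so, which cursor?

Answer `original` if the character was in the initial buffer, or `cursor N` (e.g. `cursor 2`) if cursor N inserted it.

Answer: cursor 3

Derivation:
After op 1 (insert('e')): buffer="etrpezperefpu" (len 13), cursors c1@1 c2@5 c3@10, authorship 1...2....3...
After op 2 (move_right): buffer="etrpezperefpu" (len 13), cursors c1@2 c2@6 c3@11, authorship 1...2....3...
After op 3 (insert('o')): buffer="etorpezoperefopu" (len 16), cursors c1@3 c2@8 c3@14, authorship 1.1..2.2...3.3..
After op 4 (insert('g')): buffer="etogrpezogperefogpu" (len 19), cursors c1@4 c2@10 c3@17, authorship 1.11..2.22...3.33..
After op 5 (insert('y')): buffer="etogyrpezogyperefogypu" (len 22), cursors c1@5 c2@12 c3@20, authorship 1.111..2.222...3.333..
Authorship (.=original, N=cursor N): 1 . 1 1 1 . . 2 . 2 2 2 . . . 3 . 3 3 3 . .
Index 19: author = 3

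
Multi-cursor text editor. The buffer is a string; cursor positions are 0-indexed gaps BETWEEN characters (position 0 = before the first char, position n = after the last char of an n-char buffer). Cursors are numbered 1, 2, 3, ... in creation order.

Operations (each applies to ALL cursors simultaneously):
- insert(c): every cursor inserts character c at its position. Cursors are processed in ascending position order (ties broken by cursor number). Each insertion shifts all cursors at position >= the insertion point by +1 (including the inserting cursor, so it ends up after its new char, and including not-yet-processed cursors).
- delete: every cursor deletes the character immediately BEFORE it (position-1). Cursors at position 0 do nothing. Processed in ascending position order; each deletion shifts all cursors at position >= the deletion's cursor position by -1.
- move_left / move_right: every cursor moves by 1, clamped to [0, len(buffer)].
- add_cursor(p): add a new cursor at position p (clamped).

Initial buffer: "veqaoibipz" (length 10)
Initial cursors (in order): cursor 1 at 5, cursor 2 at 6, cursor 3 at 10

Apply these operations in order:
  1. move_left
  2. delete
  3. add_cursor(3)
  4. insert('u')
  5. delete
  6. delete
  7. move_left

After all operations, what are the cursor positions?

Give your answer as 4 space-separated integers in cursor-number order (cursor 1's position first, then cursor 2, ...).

After op 1 (move_left): buffer="veqaoibipz" (len 10), cursors c1@4 c2@5 c3@9, authorship ..........
After op 2 (delete): buffer="veqibiz" (len 7), cursors c1@3 c2@3 c3@6, authorship .......
After op 3 (add_cursor(3)): buffer="veqibiz" (len 7), cursors c1@3 c2@3 c4@3 c3@6, authorship .......
After op 4 (insert('u')): buffer="vequuuibiuz" (len 11), cursors c1@6 c2@6 c4@6 c3@10, authorship ...124...3.
After op 5 (delete): buffer="veqibiz" (len 7), cursors c1@3 c2@3 c4@3 c3@6, authorship .......
After op 6 (delete): buffer="ibz" (len 3), cursors c1@0 c2@0 c4@0 c3@2, authorship ...
After op 7 (move_left): buffer="ibz" (len 3), cursors c1@0 c2@0 c4@0 c3@1, authorship ...

Answer: 0 0 1 0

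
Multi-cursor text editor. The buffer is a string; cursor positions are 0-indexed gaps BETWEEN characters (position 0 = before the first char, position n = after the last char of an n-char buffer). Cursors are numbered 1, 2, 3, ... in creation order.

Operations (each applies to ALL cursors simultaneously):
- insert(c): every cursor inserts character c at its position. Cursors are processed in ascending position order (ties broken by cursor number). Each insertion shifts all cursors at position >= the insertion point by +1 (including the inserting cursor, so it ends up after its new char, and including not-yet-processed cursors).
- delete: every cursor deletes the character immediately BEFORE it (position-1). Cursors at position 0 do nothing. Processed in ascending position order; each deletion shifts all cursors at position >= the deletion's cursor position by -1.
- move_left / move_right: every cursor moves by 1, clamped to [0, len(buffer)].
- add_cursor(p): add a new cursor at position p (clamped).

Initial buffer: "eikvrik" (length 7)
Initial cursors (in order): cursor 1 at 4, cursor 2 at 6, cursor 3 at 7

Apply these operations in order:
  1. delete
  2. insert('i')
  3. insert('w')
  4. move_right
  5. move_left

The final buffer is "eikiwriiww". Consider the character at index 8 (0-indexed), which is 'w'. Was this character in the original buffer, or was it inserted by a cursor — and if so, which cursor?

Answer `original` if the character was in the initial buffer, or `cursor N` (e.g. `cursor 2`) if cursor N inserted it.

Answer: cursor 2

Derivation:
After op 1 (delete): buffer="eikr" (len 4), cursors c1@3 c2@4 c3@4, authorship ....
After op 2 (insert('i')): buffer="eikirii" (len 7), cursors c1@4 c2@7 c3@7, authorship ...1.23
After op 3 (insert('w')): buffer="eikiwriiww" (len 10), cursors c1@5 c2@10 c3@10, authorship ...11.2323
After op 4 (move_right): buffer="eikiwriiww" (len 10), cursors c1@6 c2@10 c3@10, authorship ...11.2323
After op 5 (move_left): buffer="eikiwriiww" (len 10), cursors c1@5 c2@9 c3@9, authorship ...11.2323
Authorship (.=original, N=cursor N): . . . 1 1 . 2 3 2 3
Index 8: author = 2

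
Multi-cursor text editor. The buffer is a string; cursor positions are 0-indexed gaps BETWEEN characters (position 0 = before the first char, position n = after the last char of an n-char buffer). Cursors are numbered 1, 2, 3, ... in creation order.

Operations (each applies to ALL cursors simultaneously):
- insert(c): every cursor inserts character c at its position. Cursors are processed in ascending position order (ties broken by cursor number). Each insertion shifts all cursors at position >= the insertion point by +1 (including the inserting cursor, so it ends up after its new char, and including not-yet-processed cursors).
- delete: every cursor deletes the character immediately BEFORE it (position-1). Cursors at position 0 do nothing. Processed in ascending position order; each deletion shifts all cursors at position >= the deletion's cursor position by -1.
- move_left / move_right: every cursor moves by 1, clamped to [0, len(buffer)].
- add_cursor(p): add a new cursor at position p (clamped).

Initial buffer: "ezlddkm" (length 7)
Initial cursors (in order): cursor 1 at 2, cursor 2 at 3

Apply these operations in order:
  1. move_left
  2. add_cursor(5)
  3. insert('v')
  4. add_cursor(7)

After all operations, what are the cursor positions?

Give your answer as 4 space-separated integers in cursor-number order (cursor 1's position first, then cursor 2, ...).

After op 1 (move_left): buffer="ezlddkm" (len 7), cursors c1@1 c2@2, authorship .......
After op 2 (add_cursor(5)): buffer="ezlddkm" (len 7), cursors c1@1 c2@2 c3@5, authorship .......
After op 3 (insert('v')): buffer="evzvlddvkm" (len 10), cursors c1@2 c2@4 c3@8, authorship .1.2...3..
After op 4 (add_cursor(7)): buffer="evzvlddvkm" (len 10), cursors c1@2 c2@4 c4@7 c3@8, authorship .1.2...3..

Answer: 2 4 8 7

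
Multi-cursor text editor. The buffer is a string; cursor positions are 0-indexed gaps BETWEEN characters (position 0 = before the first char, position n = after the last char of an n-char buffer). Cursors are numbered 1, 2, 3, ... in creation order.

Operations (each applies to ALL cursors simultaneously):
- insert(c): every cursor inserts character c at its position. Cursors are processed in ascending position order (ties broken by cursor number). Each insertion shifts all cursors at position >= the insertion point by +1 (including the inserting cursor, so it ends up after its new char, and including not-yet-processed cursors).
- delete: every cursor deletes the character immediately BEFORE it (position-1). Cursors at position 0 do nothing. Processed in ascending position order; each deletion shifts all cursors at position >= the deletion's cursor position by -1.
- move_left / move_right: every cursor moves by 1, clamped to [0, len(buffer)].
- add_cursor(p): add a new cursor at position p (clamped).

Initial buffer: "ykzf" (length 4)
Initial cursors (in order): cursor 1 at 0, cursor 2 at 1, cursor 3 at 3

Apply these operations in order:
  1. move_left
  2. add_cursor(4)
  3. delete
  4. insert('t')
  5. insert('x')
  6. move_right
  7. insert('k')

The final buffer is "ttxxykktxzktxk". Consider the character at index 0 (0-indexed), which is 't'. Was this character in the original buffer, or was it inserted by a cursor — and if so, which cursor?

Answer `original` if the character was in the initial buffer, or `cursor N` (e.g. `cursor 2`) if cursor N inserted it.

After op 1 (move_left): buffer="ykzf" (len 4), cursors c1@0 c2@0 c3@2, authorship ....
After op 2 (add_cursor(4)): buffer="ykzf" (len 4), cursors c1@0 c2@0 c3@2 c4@4, authorship ....
After op 3 (delete): buffer="yz" (len 2), cursors c1@0 c2@0 c3@1 c4@2, authorship ..
After op 4 (insert('t')): buffer="ttytzt" (len 6), cursors c1@2 c2@2 c3@4 c4@6, authorship 12.3.4
After op 5 (insert('x')): buffer="ttxxytxztx" (len 10), cursors c1@4 c2@4 c3@7 c4@10, authorship 1212.33.44
After op 6 (move_right): buffer="ttxxytxztx" (len 10), cursors c1@5 c2@5 c3@8 c4@10, authorship 1212.33.44
After op 7 (insert('k')): buffer="ttxxykktxzktxk" (len 14), cursors c1@7 c2@7 c3@11 c4@14, authorship 1212.1233.3444
Authorship (.=original, N=cursor N): 1 2 1 2 . 1 2 3 3 . 3 4 4 4
Index 0: author = 1

Answer: cursor 1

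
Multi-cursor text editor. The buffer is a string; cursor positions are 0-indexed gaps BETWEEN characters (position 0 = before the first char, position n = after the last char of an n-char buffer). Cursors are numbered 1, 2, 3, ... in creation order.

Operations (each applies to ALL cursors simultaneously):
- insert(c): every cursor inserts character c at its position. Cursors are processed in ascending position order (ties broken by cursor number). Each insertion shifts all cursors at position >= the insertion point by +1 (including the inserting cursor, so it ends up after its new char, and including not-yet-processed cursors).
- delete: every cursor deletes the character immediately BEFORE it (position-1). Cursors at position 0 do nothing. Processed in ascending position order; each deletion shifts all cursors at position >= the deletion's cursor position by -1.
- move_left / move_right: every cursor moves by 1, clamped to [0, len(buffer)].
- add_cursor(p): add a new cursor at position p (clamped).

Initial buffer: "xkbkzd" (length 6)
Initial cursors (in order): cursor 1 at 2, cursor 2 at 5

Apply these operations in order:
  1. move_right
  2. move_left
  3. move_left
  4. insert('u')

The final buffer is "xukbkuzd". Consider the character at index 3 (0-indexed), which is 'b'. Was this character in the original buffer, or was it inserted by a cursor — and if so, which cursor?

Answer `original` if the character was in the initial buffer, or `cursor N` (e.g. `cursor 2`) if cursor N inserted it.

Answer: original

Derivation:
After op 1 (move_right): buffer="xkbkzd" (len 6), cursors c1@3 c2@6, authorship ......
After op 2 (move_left): buffer="xkbkzd" (len 6), cursors c1@2 c2@5, authorship ......
After op 3 (move_left): buffer="xkbkzd" (len 6), cursors c1@1 c2@4, authorship ......
After op 4 (insert('u')): buffer="xukbkuzd" (len 8), cursors c1@2 c2@6, authorship .1...2..
Authorship (.=original, N=cursor N): . 1 . . . 2 . .
Index 3: author = original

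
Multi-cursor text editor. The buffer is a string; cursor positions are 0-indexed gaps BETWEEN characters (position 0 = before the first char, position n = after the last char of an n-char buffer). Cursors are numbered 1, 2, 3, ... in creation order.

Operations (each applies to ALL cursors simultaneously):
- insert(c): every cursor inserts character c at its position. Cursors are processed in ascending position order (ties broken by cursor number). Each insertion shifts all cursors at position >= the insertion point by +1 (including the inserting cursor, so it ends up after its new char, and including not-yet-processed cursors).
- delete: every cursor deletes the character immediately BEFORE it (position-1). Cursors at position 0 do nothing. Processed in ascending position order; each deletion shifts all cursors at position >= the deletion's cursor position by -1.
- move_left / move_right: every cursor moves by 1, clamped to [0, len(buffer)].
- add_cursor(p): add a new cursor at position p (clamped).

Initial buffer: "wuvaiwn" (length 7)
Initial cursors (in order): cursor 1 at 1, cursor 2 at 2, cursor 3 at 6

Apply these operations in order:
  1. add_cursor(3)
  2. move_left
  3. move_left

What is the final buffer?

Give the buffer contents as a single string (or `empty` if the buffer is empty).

Answer: wuvaiwn

Derivation:
After op 1 (add_cursor(3)): buffer="wuvaiwn" (len 7), cursors c1@1 c2@2 c4@3 c3@6, authorship .......
After op 2 (move_left): buffer="wuvaiwn" (len 7), cursors c1@0 c2@1 c4@2 c3@5, authorship .......
After op 3 (move_left): buffer="wuvaiwn" (len 7), cursors c1@0 c2@0 c4@1 c3@4, authorship .......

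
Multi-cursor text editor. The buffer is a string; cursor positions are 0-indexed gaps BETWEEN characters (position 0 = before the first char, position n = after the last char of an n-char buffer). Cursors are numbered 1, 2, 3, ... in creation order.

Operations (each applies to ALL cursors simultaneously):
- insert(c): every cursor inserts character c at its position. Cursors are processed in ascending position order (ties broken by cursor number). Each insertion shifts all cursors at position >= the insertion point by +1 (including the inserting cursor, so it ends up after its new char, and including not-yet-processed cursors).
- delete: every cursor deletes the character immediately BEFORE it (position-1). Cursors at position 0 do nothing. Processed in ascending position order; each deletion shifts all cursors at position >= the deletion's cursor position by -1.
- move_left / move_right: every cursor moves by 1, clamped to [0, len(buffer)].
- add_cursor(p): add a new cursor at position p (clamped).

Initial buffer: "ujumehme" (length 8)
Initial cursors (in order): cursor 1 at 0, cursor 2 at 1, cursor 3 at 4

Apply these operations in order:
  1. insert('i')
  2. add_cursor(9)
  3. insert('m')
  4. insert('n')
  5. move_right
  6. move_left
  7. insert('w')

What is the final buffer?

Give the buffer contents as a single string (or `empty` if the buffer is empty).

Answer: imnwuimnwjumimnwehmnwme

Derivation:
After op 1 (insert('i')): buffer="iuijumiehme" (len 11), cursors c1@1 c2@3 c3@7, authorship 1.2...3....
After op 2 (add_cursor(9)): buffer="iuijumiehme" (len 11), cursors c1@1 c2@3 c3@7 c4@9, authorship 1.2...3....
After op 3 (insert('m')): buffer="imuimjumimehmme" (len 15), cursors c1@2 c2@5 c3@10 c4@13, authorship 11.22...33..4..
After op 4 (insert('n')): buffer="imnuimnjumimnehmnme" (len 19), cursors c1@3 c2@7 c3@13 c4@17, authorship 111.222...333..44..
After op 5 (move_right): buffer="imnuimnjumimnehmnme" (len 19), cursors c1@4 c2@8 c3@14 c4@18, authorship 111.222...333..44..
After op 6 (move_left): buffer="imnuimnjumimnehmnme" (len 19), cursors c1@3 c2@7 c3@13 c4@17, authorship 111.222...333..44..
After op 7 (insert('w')): buffer="imnwuimnwjumimnwehmnwme" (len 23), cursors c1@4 c2@9 c3@16 c4@21, authorship 1111.2222...3333..444..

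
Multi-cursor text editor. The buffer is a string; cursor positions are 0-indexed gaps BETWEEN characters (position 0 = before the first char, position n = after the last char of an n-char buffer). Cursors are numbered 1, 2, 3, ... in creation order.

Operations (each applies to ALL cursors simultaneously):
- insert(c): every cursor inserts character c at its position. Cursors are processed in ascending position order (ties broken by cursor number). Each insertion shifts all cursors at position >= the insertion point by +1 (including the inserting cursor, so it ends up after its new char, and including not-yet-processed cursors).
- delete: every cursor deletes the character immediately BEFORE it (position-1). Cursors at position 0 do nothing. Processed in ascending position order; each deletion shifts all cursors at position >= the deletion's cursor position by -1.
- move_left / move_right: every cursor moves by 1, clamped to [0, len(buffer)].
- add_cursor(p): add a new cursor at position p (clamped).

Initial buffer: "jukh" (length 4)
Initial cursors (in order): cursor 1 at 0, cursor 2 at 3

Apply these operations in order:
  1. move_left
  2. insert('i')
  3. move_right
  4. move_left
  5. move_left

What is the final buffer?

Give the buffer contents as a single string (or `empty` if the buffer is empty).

After op 1 (move_left): buffer="jukh" (len 4), cursors c1@0 c2@2, authorship ....
After op 2 (insert('i')): buffer="ijuikh" (len 6), cursors c1@1 c2@4, authorship 1..2..
After op 3 (move_right): buffer="ijuikh" (len 6), cursors c1@2 c2@5, authorship 1..2..
After op 4 (move_left): buffer="ijuikh" (len 6), cursors c1@1 c2@4, authorship 1..2..
After op 5 (move_left): buffer="ijuikh" (len 6), cursors c1@0 c2@3, authorship 1..2..

Answer: ijuikh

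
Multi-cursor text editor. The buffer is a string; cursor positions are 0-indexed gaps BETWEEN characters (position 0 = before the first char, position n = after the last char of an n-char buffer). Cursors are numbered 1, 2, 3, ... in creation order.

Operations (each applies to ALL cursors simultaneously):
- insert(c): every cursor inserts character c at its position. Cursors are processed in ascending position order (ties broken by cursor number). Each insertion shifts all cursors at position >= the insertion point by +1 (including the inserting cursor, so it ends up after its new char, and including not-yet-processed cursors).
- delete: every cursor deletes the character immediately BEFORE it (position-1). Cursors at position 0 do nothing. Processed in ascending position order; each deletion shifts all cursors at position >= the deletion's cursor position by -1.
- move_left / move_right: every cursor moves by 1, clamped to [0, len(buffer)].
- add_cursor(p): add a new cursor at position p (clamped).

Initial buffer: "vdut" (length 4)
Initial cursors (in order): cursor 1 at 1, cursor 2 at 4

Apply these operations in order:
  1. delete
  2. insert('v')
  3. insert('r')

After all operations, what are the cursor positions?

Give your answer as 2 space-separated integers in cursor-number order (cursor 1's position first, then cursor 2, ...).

After op 1 (delete): buffer="du" (len 2), cursors c1@0 c2@2, authorship ..
After op 2 (insert('v')): buffer="vduv" (len 4), cursors c1@1 c2@4, authorship 1..2
After op 3 (insert('r')): buffer="vrduvr" (len 6), cursors c1@2 c2@6, authorship 11..22

Answer: 2 6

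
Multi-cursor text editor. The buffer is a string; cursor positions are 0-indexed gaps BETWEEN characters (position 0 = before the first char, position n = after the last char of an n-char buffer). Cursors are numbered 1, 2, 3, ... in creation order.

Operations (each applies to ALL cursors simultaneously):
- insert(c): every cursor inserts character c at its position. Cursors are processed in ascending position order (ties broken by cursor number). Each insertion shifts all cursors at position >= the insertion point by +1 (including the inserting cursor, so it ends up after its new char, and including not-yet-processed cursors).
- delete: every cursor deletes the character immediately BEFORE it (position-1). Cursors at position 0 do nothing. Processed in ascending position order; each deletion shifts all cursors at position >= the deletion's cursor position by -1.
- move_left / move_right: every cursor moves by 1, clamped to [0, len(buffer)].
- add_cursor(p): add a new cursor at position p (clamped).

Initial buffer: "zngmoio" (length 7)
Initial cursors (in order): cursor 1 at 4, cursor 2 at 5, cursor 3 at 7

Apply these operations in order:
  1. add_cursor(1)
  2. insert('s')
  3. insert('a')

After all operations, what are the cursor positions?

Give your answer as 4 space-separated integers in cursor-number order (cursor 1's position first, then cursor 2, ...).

Answer: 8 11 15 3

Derivation:
After op 1 (add_cursor(1)): buffer="zngmoio" (len 7), cursors c4@1 c1@4 c2@5 c3@7, authorship .......
After op 2 (insert('s')): buffer="zsngmsosios" (len 11), cursors c4@2 c1@6 c2@8 c3@11, authorship .4...1.2..3
After op 3 (insert('a')): buffer="zsangmsaosaiosa" (len 15), cursors c4@3 c1@8 c2@11 c3@15, authorship .44...11.22..33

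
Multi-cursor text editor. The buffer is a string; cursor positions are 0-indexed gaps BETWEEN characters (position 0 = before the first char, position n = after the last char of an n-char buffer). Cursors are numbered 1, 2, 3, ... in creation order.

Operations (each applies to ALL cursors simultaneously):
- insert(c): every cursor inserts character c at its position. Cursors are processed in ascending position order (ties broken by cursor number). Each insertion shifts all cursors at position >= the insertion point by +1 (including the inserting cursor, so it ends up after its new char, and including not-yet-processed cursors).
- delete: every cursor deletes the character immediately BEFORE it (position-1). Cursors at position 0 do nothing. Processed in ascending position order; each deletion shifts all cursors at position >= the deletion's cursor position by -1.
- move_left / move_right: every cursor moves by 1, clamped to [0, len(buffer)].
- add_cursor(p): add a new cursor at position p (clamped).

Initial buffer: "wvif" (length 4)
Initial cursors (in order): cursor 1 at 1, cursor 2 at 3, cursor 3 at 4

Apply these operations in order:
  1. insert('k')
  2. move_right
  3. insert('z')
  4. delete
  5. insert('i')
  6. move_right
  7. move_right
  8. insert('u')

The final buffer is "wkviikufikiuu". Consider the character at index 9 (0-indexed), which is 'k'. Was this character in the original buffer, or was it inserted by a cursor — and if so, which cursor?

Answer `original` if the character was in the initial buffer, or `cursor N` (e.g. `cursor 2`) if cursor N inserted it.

After op 1 (insert('k')): buffer="wkvikfk" (len 7), cursors c1@2 c2@5 c3@7, authorship .1..2.3
After op 2 (move_right): buffer="wkvikfk" (len 7), cursors c1@3 c2@6 c3@7, authorship .1..2.3
After op 3 (insert('z')): buffer="wkvzikfzkz" (len 10), cursors c1@4 c2@8 c3@10, authorship .1.1.2.233
After op 4 (delete): buffer="wkvikfk" (len 7), cursors c1@3 c2@6 c3@7, authorship .1..2.3
After op 5 (insert('i')): buffer="wkviikfiki" (len 10), cursors c1@4 c2@8 c3@10, authorship .1.1.2.233
After op 6 (move_right): buffer="wkviikfiki" (len 10), cursors c1@5 c2@9 c3@10, authorship .1.1.2.233
After op 7 (move_right): buffer="wkviikfiki" (len 10), cursors c1@6 c2@10 c3@10, authorship .1.1.2.233
After op 8 (insert('u')): buffer="wkviikufikiuu" (len 13), cursors c1@7 c2@13 c3@13, authorship .1.1.21.23323
Authorship (.=original, N=cursor N): . 1 . 1 . 2 1 . 2 3 3 2 3
Index 9: author = 3

Answer: cursor 3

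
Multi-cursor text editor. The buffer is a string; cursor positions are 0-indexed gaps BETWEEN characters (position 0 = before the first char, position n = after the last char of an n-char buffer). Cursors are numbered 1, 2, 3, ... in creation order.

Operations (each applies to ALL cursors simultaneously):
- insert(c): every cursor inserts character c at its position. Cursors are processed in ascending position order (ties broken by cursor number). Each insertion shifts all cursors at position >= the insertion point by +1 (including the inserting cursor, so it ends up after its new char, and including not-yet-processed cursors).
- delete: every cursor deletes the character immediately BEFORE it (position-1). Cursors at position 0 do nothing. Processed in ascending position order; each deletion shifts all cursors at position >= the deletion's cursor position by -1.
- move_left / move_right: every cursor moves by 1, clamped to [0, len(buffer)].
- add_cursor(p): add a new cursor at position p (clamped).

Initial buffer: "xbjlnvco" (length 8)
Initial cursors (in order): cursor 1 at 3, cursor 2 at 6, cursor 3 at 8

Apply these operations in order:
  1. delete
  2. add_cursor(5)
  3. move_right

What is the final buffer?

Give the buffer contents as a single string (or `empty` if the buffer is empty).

After op 1 (delete): buffer="xblnc" (len 5), cursors c1@2 c2@4 c3@5, authorship .....
After op 2 (add_cursor(5)): buffer="xblnc" (len 5), cursors c1@2 c2@4 c3@5 c4@5, authorship .....
After op 3 (move_right): buffer="xblnc" (len 5), cursors c1@3 c2@5 c3@5 c4@5, authorship .....

Answer: xblnc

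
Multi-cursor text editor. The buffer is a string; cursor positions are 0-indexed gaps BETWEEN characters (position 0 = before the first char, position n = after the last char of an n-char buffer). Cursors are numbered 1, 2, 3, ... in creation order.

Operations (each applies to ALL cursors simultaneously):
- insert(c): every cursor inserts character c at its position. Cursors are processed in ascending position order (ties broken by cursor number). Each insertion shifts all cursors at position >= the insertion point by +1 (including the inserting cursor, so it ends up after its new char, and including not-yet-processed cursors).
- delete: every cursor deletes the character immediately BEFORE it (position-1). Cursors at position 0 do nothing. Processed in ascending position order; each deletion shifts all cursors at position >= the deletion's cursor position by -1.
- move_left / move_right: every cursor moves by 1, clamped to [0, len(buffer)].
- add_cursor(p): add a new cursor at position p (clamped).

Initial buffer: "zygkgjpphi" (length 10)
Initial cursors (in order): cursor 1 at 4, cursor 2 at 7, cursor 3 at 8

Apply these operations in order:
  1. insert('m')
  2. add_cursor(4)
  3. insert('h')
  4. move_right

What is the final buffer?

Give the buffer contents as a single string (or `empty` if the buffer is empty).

Answer: zygkhmhgjpmhpmhhi

Derivation:
After op 1 (insert('m')): buffer="zygkmgjpmpmhi" (len 13), cursors c1@5 c2@9 c3@11, authorship ....1...2.3..
After op 2 (add_cursor(4)): buffer="zygkmgjpmpmhi" (len 13), cursors c4@4 c1@5 c2@9 c3@11, authorship ....1...2.3..
After op 3 (insert('h')): buffer="zygkhmhgjpmhpmhhi" (len 17), cursors c4@5 c1@7 c2@12 c3@15, authorship ....411...22.33..
After op 4 (move_right): buffer="zygkhmhgjpmhpmhhi" (len 17), cursors c4@6 c1@8 c2@13 c3@16, authorship ....411...22.33..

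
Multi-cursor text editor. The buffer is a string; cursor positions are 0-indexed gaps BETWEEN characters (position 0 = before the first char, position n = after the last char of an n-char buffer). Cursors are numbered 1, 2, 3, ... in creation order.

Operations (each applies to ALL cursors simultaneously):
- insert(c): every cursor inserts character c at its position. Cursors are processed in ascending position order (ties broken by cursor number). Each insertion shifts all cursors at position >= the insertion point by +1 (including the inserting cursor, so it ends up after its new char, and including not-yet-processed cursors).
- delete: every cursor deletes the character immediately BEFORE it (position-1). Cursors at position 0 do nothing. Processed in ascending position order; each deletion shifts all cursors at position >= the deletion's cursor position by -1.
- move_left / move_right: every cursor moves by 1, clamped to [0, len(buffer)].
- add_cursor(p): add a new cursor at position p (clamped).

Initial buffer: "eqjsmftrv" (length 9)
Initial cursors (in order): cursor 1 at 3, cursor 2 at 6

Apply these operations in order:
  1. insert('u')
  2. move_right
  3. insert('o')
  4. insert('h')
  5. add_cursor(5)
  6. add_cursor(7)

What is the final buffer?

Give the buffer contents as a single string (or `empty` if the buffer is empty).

After op 1 (insert('u')): buffer="eqjusmfutrv" (len 11), cursors c1@4 c2@8, authorship ...1...2...
After op 2 (move_right): buffer="eqjusmfutrv" (len 11), cursors c1@5 c2@9, authorship ...1...2...
After op 3 (insert('o')): buffer="eqjusomfutorv" (len 13), cursors c1@6 c2@11, authorship ...1.1..2.2..
After op 4 (insert('h')): buffer="eqjusohmfutohrv" (len 15), cursors c1@7 c2@13, authorship ...1.11..2.22..
After op 5 (add_cursor(5)): buffer="eqjusohmfutohrv" (len 15), cursors c3@5 c1@7 c2@13, authorship ...1.11..2.22..
After op 6 (add_cursor(7)): buffer="eqjusohmfutohrv" (len 15), cursors c3@5 c1@7 c4@7 c2@13, authorship ...1.11..2.22..

Answer: eqjusohmfutohrv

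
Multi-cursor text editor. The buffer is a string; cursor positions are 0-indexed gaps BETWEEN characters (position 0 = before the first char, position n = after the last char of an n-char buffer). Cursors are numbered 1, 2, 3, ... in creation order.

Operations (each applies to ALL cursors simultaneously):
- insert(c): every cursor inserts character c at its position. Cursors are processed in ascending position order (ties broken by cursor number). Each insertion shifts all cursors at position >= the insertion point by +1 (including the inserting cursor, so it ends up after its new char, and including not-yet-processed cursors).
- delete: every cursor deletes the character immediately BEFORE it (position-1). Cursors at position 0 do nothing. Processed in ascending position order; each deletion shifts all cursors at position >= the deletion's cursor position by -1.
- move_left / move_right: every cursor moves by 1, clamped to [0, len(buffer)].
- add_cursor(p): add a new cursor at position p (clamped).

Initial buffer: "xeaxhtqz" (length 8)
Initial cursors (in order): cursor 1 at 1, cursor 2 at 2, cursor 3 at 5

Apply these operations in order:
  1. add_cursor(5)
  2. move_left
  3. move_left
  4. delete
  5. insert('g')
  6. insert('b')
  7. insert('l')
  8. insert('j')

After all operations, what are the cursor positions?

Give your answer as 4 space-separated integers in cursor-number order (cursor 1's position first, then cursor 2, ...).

After op 1 (add_cursor(5)): buffer="xeaxhtqz" (len 8), cursors c1@1 c2@2 c3@5 c4@5, authorship ........
After op 2 (move_left): buffer="xeaxhtqz" (len 8), cursors c1@0 c2@1 c3@4 c4@4, authorship ........
After op 3 (move_left): buffer="xeaxhtqz" (len 8), cursors c1@0 c2@0 c3@3 c4@3, authorship ........
After op 4 (delete): buffer="xxhtqz" (len 6), cursors c1@0 c2@0 c3@1 c4@1, authorship ......
After op 5 (insert('g')): buffer="ggxggxhtqz" (len 10), cursors c1@2 c2@2 c3@5 c4@5, authorship 12.34.....
After op 6 (insert('b')): buffer="ggbbxggbbxhtqz" (len 14), cursors c1@4 c2@4 c3@9 c4@9, authorship 1212.3434.....
After op 7 (insert('l')): buffer="ggbbllxggbbllxhtqz" (len 18), cursors c1@6 c2@6 c3@13 c4@13, authorship 121212.343434.....
After op 8 (insert('j')): buffer="ggbblljjxggbblljjxhtqz" (len 22), cursors c1@8 c2@8 c3@17 c4@17, authorship 12121212.34343434.....

Answer: 8 8 17 17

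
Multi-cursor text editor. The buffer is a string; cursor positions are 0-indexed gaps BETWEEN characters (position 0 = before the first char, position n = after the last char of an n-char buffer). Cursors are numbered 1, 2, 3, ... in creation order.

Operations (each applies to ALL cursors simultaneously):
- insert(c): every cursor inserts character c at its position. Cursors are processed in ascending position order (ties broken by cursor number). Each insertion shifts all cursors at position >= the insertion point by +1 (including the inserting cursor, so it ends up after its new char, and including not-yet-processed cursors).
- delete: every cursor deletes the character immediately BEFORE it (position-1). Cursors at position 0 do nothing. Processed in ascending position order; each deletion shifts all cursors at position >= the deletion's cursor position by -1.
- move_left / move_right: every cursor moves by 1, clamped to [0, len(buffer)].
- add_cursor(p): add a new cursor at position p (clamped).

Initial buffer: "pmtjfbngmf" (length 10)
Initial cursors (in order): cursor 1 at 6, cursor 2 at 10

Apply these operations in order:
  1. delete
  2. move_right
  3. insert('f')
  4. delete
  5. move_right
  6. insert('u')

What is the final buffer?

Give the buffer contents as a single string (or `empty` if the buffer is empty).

After op 1 (delete): buffer="pmtjfngm" (len 8), cursors c1@5 c2@8, authorship ........
After op 2 (move_right): buffer="pmtjfngm" (len 8), cursors c1@6 c2@8, authorship ........
After op 3 (insert('f')): buffer="pmtjfnfgmf" (len 10), cursors c1@7 c2@10, authorship ......1..2
After op 4 (delete): buffer="pmtjfngm" (len 8), cursors c1@6 c2@8, authorship ........
After op 5 (move_right): buffer="pmtjfngm" (len 8), cursors c1@7 c2@8, authorship ........
After op 6 (insert('u')): buffer="pmtjfngumu" (len 10), cursors c1@8 c2@10, authorship .......1.2

Answer: pmtjfngumu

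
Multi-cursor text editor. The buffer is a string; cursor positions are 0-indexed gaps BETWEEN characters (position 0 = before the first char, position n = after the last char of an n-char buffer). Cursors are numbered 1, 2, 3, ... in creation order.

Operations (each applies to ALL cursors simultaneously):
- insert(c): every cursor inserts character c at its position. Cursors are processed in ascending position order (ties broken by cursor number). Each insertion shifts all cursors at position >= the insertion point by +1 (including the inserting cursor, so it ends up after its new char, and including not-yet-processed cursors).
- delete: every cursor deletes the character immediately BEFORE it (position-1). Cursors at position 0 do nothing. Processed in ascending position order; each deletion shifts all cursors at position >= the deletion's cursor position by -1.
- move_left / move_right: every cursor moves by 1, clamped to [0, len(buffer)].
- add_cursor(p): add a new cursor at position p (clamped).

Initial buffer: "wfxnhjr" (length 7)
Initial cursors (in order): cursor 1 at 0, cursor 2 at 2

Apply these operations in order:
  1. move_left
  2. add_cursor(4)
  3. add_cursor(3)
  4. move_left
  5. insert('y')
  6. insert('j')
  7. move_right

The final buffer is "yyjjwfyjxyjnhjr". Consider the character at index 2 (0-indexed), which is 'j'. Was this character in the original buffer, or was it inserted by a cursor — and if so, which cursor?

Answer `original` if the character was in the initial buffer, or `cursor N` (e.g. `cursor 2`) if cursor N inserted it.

After op 1 (move_left): buffer="wfxnhjr" (len 7), cursors c1@0 c2@1, authorship .......
After op 2 (add_cursor(4)): buffer="wfxnhjr" (len 7), cursors c1@0 c2@1 c3@4, authorship .......
After op 3 (add_cursor(3)): buffer="wfxnhjr" (len 7), cursors c1@0 c2@1 c4@3 c3@4, authorship .......
After op 4 (move_left): buffer="wfxnhjr" (len 7), cursors c1@0 c2@0 c4@2 c3@3, authorship .......
After op 5 (insert('y')): buffer="yywfyxynhjr" (len 11), cursors c1@2 c2@2 c4@5 c3@7, authorship 12..4.3....
After op 6 (insert('j')): buffer="yyjjwfyjxyjnhjr" (len 15), cursors c1@4 c2@4 c4@8 c3@11, authorship 1212..44.33....
After op 7 (move_right): buffer="yyjjwfyjxyjnhjr" (len 15), cursors c1@5 c2@5 c4@9 c3@12, authorship 1212..44.33....
Authorship (.=original, N=cursor N): 1 2 1 2 . . 4 4 . 3 3 . . . .
Index 2: author = 1

Answer: cursor 1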